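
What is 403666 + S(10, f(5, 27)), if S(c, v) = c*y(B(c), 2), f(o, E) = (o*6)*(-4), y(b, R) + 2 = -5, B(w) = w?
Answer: 403596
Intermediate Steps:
y(b, R) = -7 (y(b, R) = -2 - 5 = -7)
f(o, E) = -24*o (f(o, E) = (6*o)*(-4) = -24*o)
S(c, v) = -7*c (S(c, v) = c*(-7) = -7*c)
403666 + S(10, f(5, 27)) = 403666 - 7*10 = 403666 - 70 = 403596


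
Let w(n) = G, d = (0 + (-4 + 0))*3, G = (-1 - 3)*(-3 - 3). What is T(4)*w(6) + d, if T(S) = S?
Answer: 84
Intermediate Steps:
G = 24 (G = -4*(-6) = 24)
d = -12 (d = (0 - 4)*3 = -4*3 = -12)
w(n) = 24
T(4)*w(6) + d = 4*24 - 12 = 96 - 12 = 84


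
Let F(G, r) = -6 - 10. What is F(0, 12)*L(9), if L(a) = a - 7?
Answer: -32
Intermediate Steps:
F(G, r) = -16
L(a) = -7 + a
F(0, 12)*L(9) = -16*(-7 + 9) = -16*2 = -32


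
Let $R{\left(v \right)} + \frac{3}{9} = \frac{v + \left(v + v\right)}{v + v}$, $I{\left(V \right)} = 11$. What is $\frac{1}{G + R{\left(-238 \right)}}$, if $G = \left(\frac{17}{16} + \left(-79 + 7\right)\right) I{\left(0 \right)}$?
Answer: $- \frac{48}{37399} \approx -0.0012835$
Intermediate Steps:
$R{\left(v \right)} = \frac{7}{6}$ ($R{\left(v \right)} = - \frac{1}{3} + \frac{v + \left(v + v\right)}{v + v} = - \frac{1}{3} + \frac{v + 2 v}{2 v} = - \frac{1}{3} + 3 v \frac{1}{2 v} = - \frac{1}{3} + \frac{3}{2} = \frac{7}{6}$)
$G = - \frac{12485}{16}$ ($G = \left(\frac{17}{16} + \left(-79 + 7\right)\right) 11 = \left(17 \cdot \frac{1}{16} - 72\right) 11 = \left(\frac{17}{16} - 72\right) 11 = \left(- \frac{1135}{16}\right) 11 = - \frac{12485}{16} \approx -780.31$)
$\frac{1}{G + R{\left(-238 \right)}} = \frac{1}{- \frac{12485}{16} + \frac{7}{6}} = \frac{1}{- \frac{37399}{48}} = - \frac{48}{37399}$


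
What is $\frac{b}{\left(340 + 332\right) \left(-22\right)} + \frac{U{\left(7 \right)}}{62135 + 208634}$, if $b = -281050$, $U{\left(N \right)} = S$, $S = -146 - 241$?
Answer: $\frac{494116273}{25993824} \approx 19.009$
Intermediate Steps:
$S = -387$ ($S = -146 - 241 = -387$)
$U{\left(N \right)} = -387$
$\frac{b}{\left(340 + 332\right) \left(-22\right)} + \frac{U{\left(7 \right)}}{62135 + 208634} = - \frac{281050}{\left(340 + 332\right) \left(-22\right)} - \frac{387}{62135 + 208634} = - \frac{281050}{672 \left(-22\right)} - \frac{387}{270769} = - \frac{281050}{-14784} - \frac{387}{270769} = \left(-281050\right) \left(- \frac{1}{14784}\right) - \frac{387}{270769} = \frac{1825}{96} - \frac{387}{270769} = \frac{494116273}{25993824}$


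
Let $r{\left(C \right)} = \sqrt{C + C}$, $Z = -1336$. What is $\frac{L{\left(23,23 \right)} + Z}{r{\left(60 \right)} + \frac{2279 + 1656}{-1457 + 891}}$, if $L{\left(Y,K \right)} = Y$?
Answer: $- \frac{584865346}{4591699} - \frac{841254856 \sqrt{30}}{22958495} \approx -328.07$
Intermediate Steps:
$r{\left(C \right)} = \sqrt{2} \sqrt{C}$ ($r{\left(C \right)} = \sqrt{2 C} = \sqrt{2} \sqrt{C}$)
$\frac{L{\left(23,23 \right)} + Z}{r{\left(60 \right)} + \frac{2279 + 1656}{-1457 + 891}} = \frac{23 - 1336}{\sqrt{2} \sqrt{60} + \frac{2279 + 1656}{-1457 + 891}} = - \frac{1313}{\sqrt{2} \cdot 2 \sqrt{15} + \frac{3935}{-566}} = - \frac{1313}{2 \sqrt{30} + 3935 \left(- \frac{1}{566}\right)} = - \frac{1313}{2 \sqrt{30} - \frac{3935}{566}} = - \frac{1313}{- \frac{3935}{566} + 2 \sqrt{30}}$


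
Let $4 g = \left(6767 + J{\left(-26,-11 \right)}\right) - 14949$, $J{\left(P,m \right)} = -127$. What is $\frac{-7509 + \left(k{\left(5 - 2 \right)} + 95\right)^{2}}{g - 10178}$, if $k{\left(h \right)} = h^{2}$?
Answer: $- \frac{13228}{49021} \approx -0.26984$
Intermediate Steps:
$g = - \frac{8309}{4}$ ($g = \frac{\left(6767 - 127\right) - 14949}{4} = \frac{6640 - 14949}{4} = \frac{1}{4} \left(-8309\right) = - \frac{8309}{4} \approx -2077.3$)
$\frac{-7509 + \left(k{\left(5 - 2 \right)} + 95\right)^{2}}{g - 10178} = \frac{-7509 + \left(\left(5 - 2\right)^{2} + 95\right)^{2}}{- \frac{8309}{4} - 10178} = \frac{-7509 + \left(3^{2} + 95\right)^{2}}{- \frac{49021}{4}} = \left(-7509 + \left(9 + 95\right)^{2}\right) \left(- \frac{4}{49021}\right) = \left(-7509 + 104^{2}\right) \left(- \frac{4}{49021}\right) = \left(-7509 + 10816\right) \left(- \frac{4}{49021}\right) = 3307 \left(- \frac{4}{49021}\right) = - \frac{13228}{49021}$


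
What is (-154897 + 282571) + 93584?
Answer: 221258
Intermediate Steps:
(-154897 + 282571) + 93584 = 127674 + 93584 = 221258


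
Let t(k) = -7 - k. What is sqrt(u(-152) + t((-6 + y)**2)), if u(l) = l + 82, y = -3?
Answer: I*sqrt(158) ≈ 12.57*I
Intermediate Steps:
u(l) = 82 + l
sqrt(u(-152) + t((-6 + y)**2)) = sqrt((82 - 152) + (-7 - (-6 - 3)**2)) = sqrt(-70 + (-7 - 1*(-9)**2)) = sqrt(-70 + (-7 - 1*81)) = sqrt(-70 + (-7 - 81)) = sqrt(-70 - 88) = sqrt(-158) = I*sqrt(158)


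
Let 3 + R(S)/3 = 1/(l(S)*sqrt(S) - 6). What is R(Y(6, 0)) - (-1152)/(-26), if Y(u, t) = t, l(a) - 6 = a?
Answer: -1399/26 ≈ -53.808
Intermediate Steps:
l(a) = 6 + a
R(S) = -9 + 3/(-6 + sqrt(S)*(6 + S)) (R(S) = -9 + 3/((6 + S)*sqrt(S) - 6) = -9 + 3/(sqrt(S)*(6 + S) - 6) = -9 + 3/(-6 + sqrt(S)*(6 + S)))
R(Y(6, 0)) - (-1152)/(-26) = 3*(19 - 3*sqrt(0)*(6 + 0))/(-6 + sqrt(0)*(6 + 0)) - (-1152)/(-26) = 3*(19 - 3*0*6)/(-6 + 0*6) - (-1152)*(-1)/26 = 3*(19 + 0)/(-6 + 0) - 48*12/13 = 3*19/(-6) - 576/13 = 3*(-1/6)*19 - 576/13 = -19/2 - 576/13 = -1399/26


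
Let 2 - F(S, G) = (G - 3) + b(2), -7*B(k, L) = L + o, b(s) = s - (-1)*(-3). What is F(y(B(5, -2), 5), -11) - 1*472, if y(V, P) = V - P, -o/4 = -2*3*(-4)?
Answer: -455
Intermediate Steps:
o = -96 (o = -4*(-2*3)*(-4) = -(-24)*(-4) = -4*24 = -96)
b(s) = -3 + s (b(s) = s - 1*3 = s - 3 = -3 + s)
B(k, L) = 96/7 - L/7 (B(k, L) = -(L - 96)/7 = -(-96 + L)/7 = 96/7 - L/7)
F(S, G) = 6 - G (F(S, G) = 2 - ((G - 3) + (-3 + 2)) = 2 - ((-3 + G) - 1) = 2 - (-4 + G) = 2 + (4 - G) = 6 - G)
F(y(B(5, -2), 5), -11) - 1*472 = (6 - 1*(-11)) - 1*472 = (6 + 11) - 472 = 17 - 472 = -455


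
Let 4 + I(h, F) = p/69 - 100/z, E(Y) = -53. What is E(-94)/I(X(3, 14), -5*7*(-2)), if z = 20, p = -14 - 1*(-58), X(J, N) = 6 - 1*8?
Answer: 3657/577 ≈ 6.3380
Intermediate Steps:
X(J, N) = -2 (X(J, N) = 6 - 8 = -2)
p = 44 (p = -14 + 58 = 44)
I(h, F) = -577/69 (I(h, F) = -4 + (44/69 - 100/20) = -4 + (44*(1/69) - 100*1/20) = -4 + (44/69 - 5) = -4 - 301/69 = -577/69)
E(-94)/I(X(3, 14), -5*7*(-2)) = -53/(-577/69) = -53*(-69/577) = 3657/577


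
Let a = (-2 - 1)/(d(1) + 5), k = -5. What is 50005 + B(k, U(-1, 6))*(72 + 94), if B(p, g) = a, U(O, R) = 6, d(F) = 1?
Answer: 49922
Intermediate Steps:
a = -½ (a = (-2 - 1)/(1 + 5) = -3/6 = -3*⅙ = -½ ≈ -0.50000)
B(p, g) = -½
50005 + B(k, U(-1, 6))*(72 + 94) = 50005 - (72 + 94)/2 = 50005 - ½*166 = 50005 - 83 = 49922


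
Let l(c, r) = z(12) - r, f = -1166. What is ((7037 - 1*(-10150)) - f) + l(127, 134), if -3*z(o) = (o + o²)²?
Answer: 10107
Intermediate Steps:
z(o) = -(o + o²)²/3
l(c, r) = -8112 - r (l(c, r) = -⅓*12²*(1 + 12)² - r = -⅓*144*13² - r = -⅓*144*169 - r = -8112 - r)
((7037 - 1*(-10150)) - f) + l(127, 134) = ((7037 - 1*(-10150)) - 1*(-1166)) + (-8112 - 1*134) = ((7037 + 10150) + 1166) + (-8112 - 134) = (17187 + 1166) - 8246 = 18353 - 8246 = 10107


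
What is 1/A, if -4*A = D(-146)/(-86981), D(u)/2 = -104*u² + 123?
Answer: -173962/2216741 ≈ -0.078476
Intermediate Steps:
D(u) = 246 - 208*u² (D(u) = 2*(-104*u² + 123) = 2*(123 - 104*u²) = 246 - 208*u²)
A = -2216741/173962 (A = -(246 - 208*(-146)²)/(4*(-86981)) = -(246 - 208*21316)*(-1)/(4*86981) = -(246 - 4433728)*(-1)/(4*86981) = -(-2216741)*(-1)/(2*86981) = -¼*4433482/86981 = -2216741/173962 ≈ -12.743)
1/A = 1/(-2216741/173962) = -173962/2216741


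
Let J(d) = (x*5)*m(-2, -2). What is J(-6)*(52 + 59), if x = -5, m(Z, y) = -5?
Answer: 13875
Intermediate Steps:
J(d) = 125 (J(d) = -5*5*(-5) = -25*(-5) = 125)
J(-6)*(52 + 59) = 125*(52 + 59) = 125*111 = 13875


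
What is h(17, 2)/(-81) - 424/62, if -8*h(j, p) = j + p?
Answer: -136787/20088 ≈ -6.8094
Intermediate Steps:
h(j, p) = -j/8 - p/8 (h(j, p) = -(j + p)/8 = -j/8 - p/8)
h(17, 2)/(-81) - 424/62 = (-1/8*17 - 1/8*2)/(-81) - 424/62 = (-17/8 - 1/4)*(-1/81) - 424*1/62 = -19/8*(-1/81) - 212/31 = 19/648 - 212/31 = -136787/20088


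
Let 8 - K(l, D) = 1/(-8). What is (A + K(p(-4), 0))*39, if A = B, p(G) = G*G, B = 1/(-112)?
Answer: 35451/112 ≈ 316.53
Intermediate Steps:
B = -1/112 ≈ -0.0089286
p(G) = G**2
K(l, D) = 65/8 (K(l, D) = 8 - 1/(-8) = 8 - 1*(-1/8) = 8 + 1/8 = 65/8)
A = -1/112 ≈ -0.0089286
(A + K(p(-4), 0))*39 = (-1/112 + 65/8)*39 = (909/112)*39 = 35451/112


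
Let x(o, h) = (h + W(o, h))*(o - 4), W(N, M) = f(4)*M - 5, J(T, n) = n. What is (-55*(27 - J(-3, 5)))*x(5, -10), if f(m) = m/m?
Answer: 30250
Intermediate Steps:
f(m) = 1
W(N, M) = -5 + M (W(N, M) = 1*M - 5 = M - 5 = -5 + M)
x(o, h) = (-5 + 2*h)*(-4 + o) (x(o, h) = (h + (-5 + h))*(o - 4) = (-5 + 2*h)*(-4 + o))
(-55*(27 - J(-3, 5)))*x(5, -10) = (-55*(27 - 1*5))*(20 - 8*(-10) - 10*5 + 5*(-5 - 10)) = (-55*(27 - 5))*(20 + 80 - 50 + 5*(-15)) = (-55*22)*(20 + 80 - 50 - 75) = -1210*(-25) = 30250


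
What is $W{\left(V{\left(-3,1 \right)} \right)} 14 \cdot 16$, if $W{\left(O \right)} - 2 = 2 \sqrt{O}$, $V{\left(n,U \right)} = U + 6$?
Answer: $448 + 448 \sqrt{7} \approx 1633.3$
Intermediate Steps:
$V{\left(n,U \right)} = 6 + U$
$W{\left(O \right)} = 2 + 2 \sqrt{O}$
$W{\left(V{\left(-3,1 \right)} \right)} 14 \cdot 16 = \left(2 + 2 \sqrt{6 + 1}\right) 14 \cdot 16 = \left(2 + 2 \sqrt{7}\right) 14 \cdot 16 = \left(28 + 28 \sqrt{7}\right) 16 = 448 + 448 \sqrt{7}$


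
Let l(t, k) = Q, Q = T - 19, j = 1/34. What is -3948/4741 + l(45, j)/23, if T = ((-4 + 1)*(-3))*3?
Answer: -52876/109043 ≈ -0.48491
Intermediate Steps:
j = 1/34 ≈ 0.029412
T = 27 (T = -3*(-3)*3 = 9*3 = 27)
Q = 8 (Q = 27 - 19 = 8)
l(t, k) = 8
-3948/4741 + l(45, j)/23 = -3948/4741 + 8/23 = -52876/109043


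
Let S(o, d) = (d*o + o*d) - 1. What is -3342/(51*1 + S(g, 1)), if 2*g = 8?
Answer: -1671/29 ≈ -57.621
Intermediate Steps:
g = 4 (g = (1/2)*8 = 4)
S(o, d) = -1 + 2*d*o (S(o, d) = (d*o + d*o) - 1 = 2*d*o - 1 = -1 + 2*d*o)
-3342/(51*1 + S(g, 1)) = -3342/(51*1 + (-1 + 2*1*4)) = -3342/(51 + (-1 + 8)) = -3342/(51 + 7) = -3342/58 = -3342*1/58 = -1671/29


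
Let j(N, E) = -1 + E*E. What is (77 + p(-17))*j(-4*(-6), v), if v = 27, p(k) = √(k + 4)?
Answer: 56056 + 728*I*√13 ≈ 56056.0 + 2624.8*I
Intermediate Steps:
p(k) = √(4 + k)
j(N, E) = -1 + E²
(77 + p(-17))*j(-4*(-6), v) = (77 + √(4 - 17))*(-1 + 27²) = (77 + √(-13))*(-1 + 729) = (77 + I*√13)*728 = 56056 + 728*I*√13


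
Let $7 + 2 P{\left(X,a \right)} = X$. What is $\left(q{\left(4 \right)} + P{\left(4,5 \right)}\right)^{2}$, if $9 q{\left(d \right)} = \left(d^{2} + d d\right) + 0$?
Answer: $\frac{1369}{324} \approx 4.2253$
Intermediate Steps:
$q{\left(d \right)} = \frac{2 d^{2}}{9}$ ($q{\left(d \right)} = \frac{\left(d^{2} + d d\right) + 0}{9} = \frac{\left(d^{2} + d^{2}\right) + 0}{9} = \frac{2 d^{2} + 0}{9} = \frac{2 d^{2}}{9}$)
$P{\left(X,a \right)} = - \frac{7}{2} + \frac{X}{2}$
$\left(q{\left(4 \right)} + P{\left(4,5 \right)}\right)^{2} = \left(\frac{2 \cdot 4^{2}}{9} + \left(- \frac{7}{2} + \frac{1}{2} \cdot 4\right)\right)^{2} = \left(\frac{2}{9} \cdot 16 + \left(- \frac{7}{2} + 2\right)\right)^{2} = \left(\frac{32}{9} - \frac{3}{2}\right)^{2} = \left(\frac{37}{18}\right)^{2} = \frac{1369}{324}$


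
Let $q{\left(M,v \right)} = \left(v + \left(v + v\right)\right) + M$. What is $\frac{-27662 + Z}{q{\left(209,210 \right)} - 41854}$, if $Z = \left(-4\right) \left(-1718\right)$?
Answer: $\frac{4158}{8203} \approx 0.50689$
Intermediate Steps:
$Z = 6872$
$q{\left(M,v \right)} = M + 3 v$ ($q{\left(M,v \right)} = \left(v + 2 v\right) + M = 3 v + M = M + 3 v$)
$\frac{-27662 + Z}{q{\left(209,210 \right)} - 41854} = \frac{-27662 + 6872}{\left(209 + 3 \cdot 210\right) - 41854} = - \frac{20790}{\left(209 + 630\right) - 41854} = - \frac{20790}{839 - 41854} = - \frac{20790}{-41015} = \left(-20790\right) \left(- \frac{1}{41015}\right) = \frac{4158}{8203}$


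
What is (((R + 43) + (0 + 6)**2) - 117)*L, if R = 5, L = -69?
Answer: 2277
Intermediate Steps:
(((R + 43) + (0 + 6)**2) - 117)*L = (((5 + 43) + (0 + 6)**2) - 117)*(-69) = ((48 + 6**2) - 117)*(-69) = ((48 + 36) - 117)*(-69) = (84 - 117)*(-69) = -33*(-69) = 2277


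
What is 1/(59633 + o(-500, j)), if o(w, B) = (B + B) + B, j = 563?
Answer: 1/61322 ≈ 1.6307e-5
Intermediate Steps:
o(w, B) = 3*B (o(w, B) = 2*B + B = 3*B)
1/(59633 + o(-500, j)) = 1/(59633 + 3*563) = 1/(59633 + 1689) = 1/61322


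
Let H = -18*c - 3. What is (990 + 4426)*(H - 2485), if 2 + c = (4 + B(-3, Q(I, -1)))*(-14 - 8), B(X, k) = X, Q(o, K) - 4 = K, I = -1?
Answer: -11135296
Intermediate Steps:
Q(o, K) = 4 + K
c = -24 (c = -2 + (4 - 3)*(-14 - 8) = -2 + 1*(-22) = -2 - 22 = -24)
H = 429 (H = -18*(-24) - 3 = 432 - 3 = 429)
(990 + 4426)*(H - 2485) = (990 + 4426)*(429 - 2485) = 5416*(-2056) = -11135296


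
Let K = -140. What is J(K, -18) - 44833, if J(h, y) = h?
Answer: -44973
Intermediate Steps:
J(K, -18) - 44833 = -140 - 44833 = -44973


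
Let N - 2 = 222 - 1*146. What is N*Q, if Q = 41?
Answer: 3198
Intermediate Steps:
N = 78 (N = 2 + (222 - 1*146) = 2 + (222 - 146) = 2 + 76 = 78)
N*Q = 78*41 = 3198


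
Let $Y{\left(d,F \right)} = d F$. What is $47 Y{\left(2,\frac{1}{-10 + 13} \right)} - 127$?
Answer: $- \frac{287}{3} \approx -95.667$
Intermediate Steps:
$Y{\left(d,F \right)} = F d$
$47 Y{\left(2,\frac{1}{-10 + 13} \right)} - 127 = 47 \frac{1}{-10 + 13} \cdot 2 - 127 = 47 \cdot \frac{1}{3} \cdot 2 - 127 = 47 \cdot \frac{2}{3} - 127 = \frac{94}{3} - 127 = - \frac{287}{3}$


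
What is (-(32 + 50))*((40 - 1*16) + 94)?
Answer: -9676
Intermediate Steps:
(-(32 + 50))*((40 - 1*16) + 94) = (-1*82)*((40 - 16) + 94) = -82*(24 + 94) = -82*118 = -9676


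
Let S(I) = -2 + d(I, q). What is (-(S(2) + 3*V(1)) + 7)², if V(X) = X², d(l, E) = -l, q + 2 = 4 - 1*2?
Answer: 64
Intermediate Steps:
q = 0 (q = -2 + (4 - 1*2) = -2 + (4 - 2) = -2 + 2 = 0)
S(I) = -2 - I
(-(S(2) + 3*V(1)) + 7)² = (-((-2 - 1*2) + 3*1²) + 7)² = (-((-2 - 2) + 3*1) + 7)² = (-(-4 + 3) + 7)² = (-1*(-1) + 7)² = (1 + 7)² = 8² = 64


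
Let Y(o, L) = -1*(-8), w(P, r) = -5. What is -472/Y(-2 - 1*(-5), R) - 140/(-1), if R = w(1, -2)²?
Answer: 81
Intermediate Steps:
R = 25 (R = (-5)² = 25)
Y(o, L) = 8
-472/Y(-2 - 1*(-5), R) - 140/(-1) = -472/8 - 140/(-1) = -472*⅛ - 140*(-1) = -59 + 140 = 81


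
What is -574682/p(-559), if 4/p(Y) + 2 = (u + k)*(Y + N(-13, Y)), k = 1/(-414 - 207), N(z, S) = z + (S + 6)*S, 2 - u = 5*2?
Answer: 440554392582617/1242 ≈ 3.5471e+11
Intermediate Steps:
u = -8 (u = 2 - 5*2 = 2 - 1*10 = 2 - 10 = -8)
N(z, S) = z + S*(6 + S) (N(z, S) = z + (6 + S)*S = z + S*(6 + S))
k = -1/621 (k = 1/(-621) = -1/621 ≈ -0.0016103)
p(Y) = 4/(63355/621 - 34783*Y/621 - 4969*Y**2/621) (p(Y) = 4/(-2 + (-8 - 1/621)*(Y + (-13 + Y**2 + 6*Y))) = 4/(-2 - 4969*(-13 + Y**2 + 7*Y)/621) = 4/(-2 + (64597/621 - 34783*Y/621 - 4969*Y**2/621)) = 4/(63355/621 - 34783*Y/621 - 4969*Y**2/621))
-574682/p(-559) = -574682/((-2484/(-63355 + 4969*(-559)**2 + 34783*(-559)))) = -574682/((-2484/(-63355 + 4969*312481 - 19443697))) = -574682/((-2484/(-63355 + 1552718089 - 19443697))) = -574682/((-2484/1533211037)) = -574682/((-2484*1/1533211037)) = -574682/(-2484/1533211037) = -574682*(-1533211037/2484) = 440554392582617/1242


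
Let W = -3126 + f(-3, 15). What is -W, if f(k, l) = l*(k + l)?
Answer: 2946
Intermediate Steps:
W = -2946 (W = -3126 + 15*(-3 + 15) = -3126 + 15*12 = -3126 + 180 = -2946)
-W = -1*(-2946) = 2946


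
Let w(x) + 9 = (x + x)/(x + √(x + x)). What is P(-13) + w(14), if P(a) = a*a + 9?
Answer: 514/3 - √7/3 ≈ 170.45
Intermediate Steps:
P(a) = 9 + a² (P(a) = a² + 9 = 9 + a²)
w(x) = -9 + 2*x/(x + √2*√x) (w(x) = -9 + (x + x)/(x + √(x + x)) = -9 + (2*x)/(x + √(2*x)) = -9 + (2*x)/(x + √2*√x) = -9 + 2*x/(x + √2*√x))
P(-13) + w(14) = (9 + (-13)²) + (-7*14 - 9*√2*√14)/(14 + √2*√14) = (9 + 169) + (-98 - 18*√7)/(14 + 2*√7) = 178 + (-98 - 18*√7)/(14 + 2*√7)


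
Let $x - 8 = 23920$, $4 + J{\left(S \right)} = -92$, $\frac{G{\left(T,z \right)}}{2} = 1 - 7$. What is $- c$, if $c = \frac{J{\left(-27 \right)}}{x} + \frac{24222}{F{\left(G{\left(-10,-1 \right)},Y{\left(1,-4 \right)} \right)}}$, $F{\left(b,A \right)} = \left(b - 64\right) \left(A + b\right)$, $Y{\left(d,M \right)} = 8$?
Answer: $- \frac{12074059}{151544} \approx -79.674$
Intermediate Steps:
$G{\left(T,z \right)} = -12$ ($G{\left(T,z \right)} = 2 \left(1 - 7\right) = 2 \left(-6\right) = -12$)
$J{\left(S \right)} = -96$ ($J{\left(S \right)} = -4 - 92 = -96$)
$x = 23928$ ($x = 8 + 23920 = 23928$)
$F{\left(b,A \right)} = \left(-64 + b\right) \left(A + b\right)$
$c = \frac{12074059}{151544}$ ($c = - \frac{96}{23928} + \frac{24222}{\left(-12\right)^{2} - 512 - -768 + 8 \left(-12\right)} = \left(-96\right) \frac{1}{23928} + \frac{24222}{144 - 512 + 768 - 96} = - \frac{4}{997} + \frac{24222}{304} = - \frac{4}{997} + 24222 \cdot \frac{1}{304} = - \frac{4}{997} + \frac{12111}{152} = \frac{12074059}{151544} \approx 79.674$)
$- c = \left(-1\right) \frac{12074059}{151544} = - \frac{12074059}{151544}$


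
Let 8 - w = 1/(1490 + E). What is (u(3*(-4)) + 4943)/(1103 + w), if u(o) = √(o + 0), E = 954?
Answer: 12080692/2715283 + 4888*I*√3/2715283 ≈ 4.4492 + 0.003118*I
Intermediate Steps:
u(o) = √o
w = 19551/2444 (w = 8 - 1/(1490 + 954) = 8 - 1/2444 = 19551/2444 ≈ 7.9996)
(u(3*(-4)) + 4943)/(1103 + w) = (√(3*(-4)) + 4943)/(1103 + 19551/2444) = (√(-12) + 4943)/(2715283/2444) = (2*I*√3 + 4943)*(2444/2715283) = (4943 + 2*I*√3)*(2444/2715283) = 12080692/2715283 + 4888*I*√3/2715283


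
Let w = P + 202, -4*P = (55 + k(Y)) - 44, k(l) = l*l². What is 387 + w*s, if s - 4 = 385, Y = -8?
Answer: 510749/4 ≈ 1.2769e+5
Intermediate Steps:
k(l) = l³
s = 389 (s = 4 + 385 = 389)
P = 501/4 (P = -((55 + (-8)³) - 44)/4 = -((55 - 512) - 44)/4 = -(-457 - 44)/4 = -¼*(-501) = 501/4 ≈ 125.25)
w = 1309/4 (w = 501/4 + 202 = 1309/4 ≈ 327.25)
387 + w*s = 387 + (1309/4)*389 = 387 + 509201/4 = 510749/4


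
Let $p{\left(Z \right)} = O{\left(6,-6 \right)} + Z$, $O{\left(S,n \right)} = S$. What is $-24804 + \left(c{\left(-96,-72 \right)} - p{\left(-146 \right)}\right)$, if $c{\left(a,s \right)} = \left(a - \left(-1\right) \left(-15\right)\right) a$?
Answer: $-14008$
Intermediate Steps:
$c{\left(a,s \right)} = a \left(-15 + a\right)$ ($c{\left(a,s \right)} = \left(a - 15\right) a = \left(-15 + a\right) a = a \left(-15 + a\right)$)
$p{\left(Z \right)} = 6 + Z$
$-24804 + \left(c{\left(-96,-72 \right)} - p{\left(-146 \right)}\right) = -24804 - \left(-140 + 96 \left(-15 - 96\right)\right) = -24804 - -10796 = -24804 + \left(10656 + 140\right) = -24804 + 10796 = -14008$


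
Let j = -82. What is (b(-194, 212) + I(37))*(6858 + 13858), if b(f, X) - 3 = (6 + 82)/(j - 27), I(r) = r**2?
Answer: 3096213360/109 ≈ 2.8406e+7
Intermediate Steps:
b(f, X) = 239/109 (b(f, X) = 3 + (6 + 82)/(-82 - 27) = 3 + 88/(-109) = 3 + 88*(-1/109) = 3 - 88/109 = 239/109)
(b(-194, 212) + I(37))*(6858 + 13858) = (239/109 + 37**2)*(6858 + 13858) = (239/109 + 1369)*20716 = (149460/109)*20716 = 3096213360/109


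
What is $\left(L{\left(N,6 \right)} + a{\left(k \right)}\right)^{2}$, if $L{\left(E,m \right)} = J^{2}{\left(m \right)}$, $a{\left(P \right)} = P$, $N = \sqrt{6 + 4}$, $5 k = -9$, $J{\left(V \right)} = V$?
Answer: $\frac{29241}{25} \approx 1169.6$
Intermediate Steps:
$k = - \frac{9}{5}$ ($k = \frac{1}{5} \left(-9\right) = - \frac{9}{5} \approx -1.8$)
$N = \sqrt{10} \approx 3.1623$
$L{\left(E,m \right)} = m^{2}$
$\left(L{\left(N,6 \right)} + a{\left(k \right)}\right)^{2} = \left(6^{2} - \frac{9}{5}\right)^{2} = \left(36 - \frac{9}{5}\right)^{2} = \left(\frac{171}{5}\right)^{2} = \frac{29241}{25}$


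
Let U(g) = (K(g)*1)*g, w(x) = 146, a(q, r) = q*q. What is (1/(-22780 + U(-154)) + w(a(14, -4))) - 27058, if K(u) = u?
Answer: -25189631/936 ≈ -26912.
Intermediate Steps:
a(q, r) = q²
U(g) = g² (U(g) = (g*1)*g = g*g = g²)
(1/(-22780 + U(-154)) + w(a(14, -4))) - 27058 = (1/(-22780 + (-154)²) + 146) - 27058 = (1/(-22780 + 23716) + 146) - 27058 = (1/936 + 146) - 27058 = 136657/936 - 27058 = -25189631/936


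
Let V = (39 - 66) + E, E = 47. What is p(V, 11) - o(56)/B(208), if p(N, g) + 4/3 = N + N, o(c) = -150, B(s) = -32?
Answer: 1631/48 ≈ 33.979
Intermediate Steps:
V = 20 (V = (39 - 66) + 47 = -27 + 47 = 20)
p(N, g) = -4/3 + 2*N (p(N, g) = -4/3 + (N + N) = -4/3 + 2*N)
p(V, 11) - o(56)/B(208) = (-4/3 + 2*20) - (-150)/(-32) = (-4/3 + 40) - (-150)*(-1)/32 = 116/3 - 1*75/16 = 116/3 - 75/16 = 1631/48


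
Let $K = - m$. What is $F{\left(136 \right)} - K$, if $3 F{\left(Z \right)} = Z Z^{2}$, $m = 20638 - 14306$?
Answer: $\frac{2534452}{3} \approx 8.4482 \cdot 10^{5}$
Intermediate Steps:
$m = 6332$ ($m = 20638 - 14306 = 6332$)
$K = -6332$ ($K = \left(-1\right) 6332 = -6332$)
$F{\left(Z \right)} = \frac{Z^{3}}{3}$ ($F{\left(Z \right)} = \frac{Z Z^{2}}{3} = \frac{Z^{3}}{3}$)
$F{\left(136 \right)} - K = \frac{136^{3}}{3} - -6332 = \frac{1}{3} \cdot 2515456 + 6332 = \frac{2515456}{3} + 6332 = \frac{2534452}{3}$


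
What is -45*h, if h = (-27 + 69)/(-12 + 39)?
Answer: -70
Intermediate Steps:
h = 14/9 (h = 42/27 = 42*(1/27) = 14/9 ≈ 1.5556)
-45*h = -45*14/9 = -70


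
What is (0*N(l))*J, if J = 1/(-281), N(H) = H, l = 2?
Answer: 0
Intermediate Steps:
J = -1/281 ≈ -0.0035587
(0*N(l))*J = (0*2)*(-1/281) = 0*(-1/281) = 0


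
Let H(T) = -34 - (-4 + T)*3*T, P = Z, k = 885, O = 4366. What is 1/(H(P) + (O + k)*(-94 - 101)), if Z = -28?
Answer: -1/1026667 ≈ -9.7403e-7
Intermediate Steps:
P = -28
H(T) = -34 - T*(-12 + 3*T) (H(T) = -34 - (-12 + 3*T)*T = -34 - T*(-12 + 3*T))
1/(H(P) + (O + k)*(-94 - 101)) = 1/((-34 - 3*(-28)**2 + 12*(-28)) + (4366 + 885)*(-94 - 101)) = 1/((-34 - 3*784 - 336) + 5251*(-195)) = 1/((-34 - 2352 - 336) - 1023945) = 1/(-2722 - 1023945) = 1/(-1026667) = -1/1026667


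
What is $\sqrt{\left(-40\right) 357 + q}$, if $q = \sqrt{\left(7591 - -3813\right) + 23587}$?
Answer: $\sqrt{-14280 + \sqrt{34991}} \approx 118.71 i$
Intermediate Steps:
$q = \sqrt{34991}$ ($q = \sqrt{\left(7591 + 3813\right) + 23587} = \sqrt{11404 + 23587} = \sqrt{34991} \approx 187.06$)
$\sqrt{\left(-40\right) 357 + q} = \sqrt{\left(-40\right) 357 + \sqrt{34991}} = \sqrt{-14280 + \sqrt{34991}}$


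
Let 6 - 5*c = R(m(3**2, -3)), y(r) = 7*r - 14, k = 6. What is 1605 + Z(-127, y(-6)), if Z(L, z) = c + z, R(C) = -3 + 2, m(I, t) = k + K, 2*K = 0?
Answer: 7752/5 ≈ 1550.4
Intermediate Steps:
K = 0 (K = (1/2)*0 = 0)
m(I, t) = 6 (m(I, t) = 6 + 0 = 6)
y(r) = -14 + 7*r
R(C) = -1
c = 7/5 (c = 6/5 - 1/5*(-1) = 6/5 + 1/5 = 7/5 ≈ 1.4000)
Z(L, z) = 7/5 + z
1605 + Z(-127, y(-6)) = 1605 + (7/5 + (-14 + 7*(-6))) = 1605 + (7/5 + (-14 - 42)) = 1605 + (7/5 - 56) = 1605 - 273/5 = 7752/5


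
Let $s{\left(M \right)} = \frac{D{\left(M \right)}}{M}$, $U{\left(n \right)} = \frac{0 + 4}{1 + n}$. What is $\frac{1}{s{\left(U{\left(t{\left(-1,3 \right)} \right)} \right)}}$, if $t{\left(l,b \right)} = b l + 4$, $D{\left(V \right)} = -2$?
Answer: $-1$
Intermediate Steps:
$t{\left(l,b \right)} = 4 + b l$
$U{\left(n \right)} = \frac{4}{1 + n}$
$s{\left(M \right)} = - \frac{2}{M}$
$\frac{1}{s{\left(U{\left(t{\left(-1,3 \right)} \right)} \right)}} = \frac{1}{\left(-2\right) \frac{1}{4 \frac{1}{1 + \left(4 + 3 \left(-1\right)\right)}}} = \frac{1}{\left(-2\right) \frac{1}{4 \frac{1}{1 + \left(4 - 3\right)}}} = \frac{1}{\left(-2\right) \frac{1}{4 \frac{1}{1 + 1}}} = \frac{1}{\left(-2\right) \frac{1}{4 \cdot \frac{1}{2}}} = \frac{1}{\left(-2\right) \frac{1}{2}} = \frac{1}{-1} = -1$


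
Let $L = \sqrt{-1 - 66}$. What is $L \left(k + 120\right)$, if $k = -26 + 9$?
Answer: $103 i \sqrt{67} \approx 843.09 i$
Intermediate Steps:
$L = i \sqrt{67}$ ($L = \sqrt{-67} = i \sqrt{67} \approx 8.1853 i$)
$k = -17$
$L \left(k + 120\right) = i \sqrt{67} \left(-17 + 120\right) = i \sqrt{67} \cdot 103 = 103 i \sqrt{67}$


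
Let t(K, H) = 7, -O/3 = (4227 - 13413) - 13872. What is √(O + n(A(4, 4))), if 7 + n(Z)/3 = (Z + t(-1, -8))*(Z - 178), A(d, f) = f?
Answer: √63411 ≈ 251.82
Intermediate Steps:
O = 69174 (O = -3*((4227 - 13413) - 13872) = -3*(-9186 - 13872) = -3*(-23058) = 69174)
n(Z) = -21 + 3*(-178 + Z)*(7 + Z) (n(Z) = -21 + 3*((Z + 7)*(Z - 178)) = -21 + 3*((7 + Z)*(-178 + Z)) = -21 + 3*((-178 + Z)*(7 + Z)) = -21 + 3*(-178 + Z)*(7 + Z))
√(O + n(A(4, 4))) = √(69174 + (-3759 - 513*4 + 3*4²)) = √(69174 + (-3759 - 2052 + 3*16)) = √(69174 + (-3759 - 2052 + 48)) = √(69174 - 5763) = √63411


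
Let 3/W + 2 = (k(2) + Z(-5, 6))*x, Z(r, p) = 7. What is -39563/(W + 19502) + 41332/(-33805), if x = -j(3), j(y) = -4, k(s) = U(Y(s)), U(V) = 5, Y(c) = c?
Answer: -19720076486/6065259295 ≈ -3.2513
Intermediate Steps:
k(s) = 5
x = 4 (x = -1*(-4) = 4)
W = 3/46 (W = 3/(-2 + (5 + 7)*4) = 3/(-2 + 12*4) = 3/(-2 + 48) = 3/46 ≈ 0.065217)
-39563/(W + 19502) + 41332/(-33805) = -39563/(3/46 + 19502) + 41332/(-33805) = -39563/897095/46 + 41332*(-1/33805) = -39563*46/897095 - 41332/33805 = -1819898/897095 - 41332/33805 = -19720076486/6065259295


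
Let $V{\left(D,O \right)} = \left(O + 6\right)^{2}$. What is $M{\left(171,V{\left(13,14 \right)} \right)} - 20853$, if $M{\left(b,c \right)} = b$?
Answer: $-20682$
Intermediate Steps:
$V{\left(D,O \right)} = \left(6 + O\right)^{2}$
$M{\left(171,V{\left(13,14 \right)} \right)} - 20853 = 171 - 20853 = -20682$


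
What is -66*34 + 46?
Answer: -2198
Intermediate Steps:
-66*34 + 46 = -2244 + 46 = -2198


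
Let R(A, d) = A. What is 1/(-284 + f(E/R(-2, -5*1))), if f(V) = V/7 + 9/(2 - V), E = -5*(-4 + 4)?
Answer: -2/559 ≈ -0.0035778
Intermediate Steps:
E = 0 (E = -5*0 = 0)
f(V) = 9/(2 - V) + V/7 (f(V) = V*(⅐) + 9/(2 - V) = V/7 + 9/(2 - V) = 9/(2 - V) + V/7)
1/(-284 + f(E/R(-2, -5*1))) = 1/(-284 + (-63 + (0/(-2))² - 0/(-2))/(7*(-2 + 0/(-2)))) = 1/(-284 + (-63 + (0*(-½))² - 0*(-1)/2)/(7*(-2 + 0*(-½)))) = 1/(-284 + (-63 + 0² - 2*0)/(7*(-2 + 0))) = 1/(-284 + (⅐)*(-63 + 0 + 0)/(-2)) = 1/(-284 + (⅐)*(-½)*(-63)) = 1/(-284 + 9/2) = 1/(-559/2) = -2/559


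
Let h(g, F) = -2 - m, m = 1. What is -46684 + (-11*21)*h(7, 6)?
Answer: -45991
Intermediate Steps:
h(g, F) = -3 (h(g, F) = -2 - 1*1 = -2 - 1 = -3)
-46684 + (-11*21)*h(7, 6) = -46684 - 11*21*(-3) = -46684 - 231*(-3) = -46684 + 693 = -45991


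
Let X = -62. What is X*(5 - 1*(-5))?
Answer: -620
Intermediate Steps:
X*(5 - 1*(-5)) = -62*(5 - 1*(-5)) = -62*(5 + 5) = -62*10 = -620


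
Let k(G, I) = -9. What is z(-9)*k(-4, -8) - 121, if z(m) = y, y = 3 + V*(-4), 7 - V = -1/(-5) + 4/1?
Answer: -236/5 ≈ -47.200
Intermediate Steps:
V = 14/5 (V = 7 - (-1/(-5) + 4/1) = 7 - (-1*(-1/5) + 4*1) = 7 - (1/5 + 4) = 7 - 1*21/5 = 7 - 21/5 = 14/5 ≈ 2.8000)
y = -41/5 (y = 3 + (14/5)*(-4) = 3 - 56/5 = -41/5 ≈ -8.2000)
z(m) = -41/5
z(-9)*k(-4, -8) - 121 = -41/5*(-9) - 121 = 369/5 - 121 = -236/5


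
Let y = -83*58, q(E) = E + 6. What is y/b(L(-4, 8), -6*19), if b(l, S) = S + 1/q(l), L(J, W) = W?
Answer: 2324/55 ≈ 42.255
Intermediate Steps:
q(E) = 6 + E
b(l, S) = S + 1/(6 + l)
y = -4814
y/b(L(-4, 8), -6*19) = -4814*(6 + 8)/(1 + (-6*19)*(6 + 8)) = -4814*14/(1 - 114*14) = -4814*14/(1 - 1596) = -4814/((1/14)*(-1595)) = -4814/(-1595/14) = -4814*(-14/1595) = 2324/55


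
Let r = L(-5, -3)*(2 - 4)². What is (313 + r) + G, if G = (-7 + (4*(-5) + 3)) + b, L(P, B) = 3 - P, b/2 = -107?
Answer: 107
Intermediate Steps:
b = -214 (b = 2*(-107) = -214)
r = 32 (r = (3 - 1*(-5))*(2 - 4)² = (3 + 5)*(-2)² = 8*4 = 32)
G = -238 (G = (-7 + (4*(-5) + 3)) - 214 = (-7 + (-20 + 3)) - 214 = (-7 - 17) - 214 = -24 - 214 = -238)
(313 + r) + G = (313 + 32) - 238 = 345 - 238 = 107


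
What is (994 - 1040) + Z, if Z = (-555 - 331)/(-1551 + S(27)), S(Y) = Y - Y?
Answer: -70460/1551 ≈ -45.429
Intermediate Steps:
S(Y) = 0
Z = 886/1551 (Z = (-555 - 331)/(-1551 + 0) = -886/(-1551) = -886*(-1/1551) = 886/1551 ≈ 0.57124)
(994 - 1040) + Z = (994 - 1040) + 886/1551 = -46 + 886/1551 = -70460/1551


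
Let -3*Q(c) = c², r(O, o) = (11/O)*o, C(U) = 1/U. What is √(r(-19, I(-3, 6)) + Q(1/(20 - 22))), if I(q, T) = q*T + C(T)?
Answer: √133095/114 ≈ 3.2002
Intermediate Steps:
I(q, T) = 1/T + T*q (I(q, T) = q*T + 1/T = T*q + 1/T = 1/T + T*q)
r(O, o) = 11*o/O
Q(c) = -c²/3
√(r(-19, I(-3, 6)) + Q(1/(20 - 22))) = √(11*(1/6 + 6*(-3))/(-19) - 1/(3*(20 - 22)²)) = √(11*(⅙ - 18)*(-1/19) - (1/(-2))²/3) = √(11*(-107/6)*(-1/19) - (-½)²/3) = √(1177/114 - ⅓*¼) = √(1177/114 - 1/12) = √(2335/228) = √133095/114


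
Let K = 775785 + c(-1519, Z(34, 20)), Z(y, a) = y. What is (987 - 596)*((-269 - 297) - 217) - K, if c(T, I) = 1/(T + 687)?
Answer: -900172415/832 ≈ -1.0819e+6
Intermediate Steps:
c(T, I) = 1/(687 + T)
K = 645453119/832 (K = 775785 + 1/(687 - 1519) = 775785 + 1/(-832) = 775785 - 1/832 = 645453119/832 ≈ 7.7579e+5)
(987 - 596)*((-269 - 297) - 217) - K = (987 - 596)*((-269 - 297) - 217) - 1*645453119/832 = 391*(-566 - 217) - 645453119/832 = 391*(-783) - 645453119/832 = -306153 - 645453119/832 = -900172415/832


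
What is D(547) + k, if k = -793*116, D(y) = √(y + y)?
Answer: -91988 + √1094 ≈ -91955.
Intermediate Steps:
D(y) = √2*√y (D(y) = √(2*y) = √2*√y)
k = -91988
D(547) + k = √2*√547 - 91988 = √1094 - 91988 = -91988 + √1094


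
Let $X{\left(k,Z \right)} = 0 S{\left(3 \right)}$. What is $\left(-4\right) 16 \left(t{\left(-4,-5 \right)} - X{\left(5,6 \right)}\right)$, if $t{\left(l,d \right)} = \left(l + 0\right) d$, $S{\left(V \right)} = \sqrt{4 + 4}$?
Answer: $-1280$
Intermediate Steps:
$S{\left(V \right)} = 2 \sqrt{2}$ ($S{\left(V \right)} = \sqrt{8} = 2 \sqrt{2}$)
$t{\left(l,d \right)} = d l$ ($t{\left(l,d \right)} = l d = d l$)
$X{\left(k,Z \right)} = 0$ ($X{\left(k,Z \right)} = 0 \cdot 2 \sqrt{2} = 0$)
$\left(-4\right) 16 \left(t{\left(-4,-5 \right)} - X{\left(5,6 \right)}\right) = \left(-4\right) 16 \left(\left(-5\right) \left(-4\right) - 0\right) = - 64 \left(20 + 0\right) = \left(-64\right) 20 = -1280$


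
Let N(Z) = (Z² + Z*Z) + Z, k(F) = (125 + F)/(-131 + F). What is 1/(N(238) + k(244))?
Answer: 113/12828807 ≈ 8.8083e-6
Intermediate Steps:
k(F) = (125 + F)/(-131 + F)
N(Z) = Z + 2*Z² (N(Z) = (Z² + Z²) + Z = 2*Z² + Z = Z + 2*Z²)
1/(N(238) + k(244)) = 1/(238*(1 + 2*238) + (125 + 244)/(-131 + 244)) = 1/(238*(1 + 476) + 369/113) = 1/(238*477 + (1/113)*369) = 1/(113526 + 369/113) = 1/(12828807/113) = 113/12828807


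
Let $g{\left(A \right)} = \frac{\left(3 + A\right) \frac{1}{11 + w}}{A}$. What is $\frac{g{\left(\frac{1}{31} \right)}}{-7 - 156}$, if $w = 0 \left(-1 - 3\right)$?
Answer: $- \frac{94}{1793} \approx -0.052426$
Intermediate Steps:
$w = 0$ ($w = 0 \left(-4\right) = 0$)
$g{\left(A \right)} = \frac{\frac{3}{11} + \frac{A}{11}}{A}$ ($g{\left(A \right)} = \frac{\left(3 + A\right) \frac{1}{11 + 0}}{A} = \frac{\left(3 + A\right) \frac{1}{11}}{A} = \frac{\frac{3}{11} + \frac{A}{11}}{A}$)
$\frac{g{\left(\frac{1}{31} \right)}}{-7 - 156} = \frac{\frac{1}{11} \frac{1}{\frac{1}{31}} \left(3 + \frac{1}{31}\right)}{-7 - 156} = \frac{\frac{1}{11} \cdot 31 \cdot \frac{94}{31}}{-163} = \frac{94}{11} \left(- \frac{1}{163}\right) = - \frac{94}{1793}$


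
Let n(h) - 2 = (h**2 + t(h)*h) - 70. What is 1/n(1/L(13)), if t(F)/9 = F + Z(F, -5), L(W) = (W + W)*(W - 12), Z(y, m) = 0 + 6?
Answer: -338/22277 ≈ -0.015173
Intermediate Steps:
Z(y, m) = 6
L(W) = 2*W*(-12 + W) (L(W) = (2*W)*(-12 + W) = 2*W*(-12 + W))
t(F) = 54 + 9*F (t(F) = 9*(F + 6) = 9*(6 + F) = 54 + 9*F)
n(h) = -68 + h**2 + h*(54 + 9*h) (n(h) = 2 + ((h**2 + (54 + 9*h)*h) - 70) = 2 + ((h**2 + h*(54 + 9*h)) - 70) = 2 + (-70 + h**2 + h*(54 + 9*h)) = -68 + h**2 + h*(54 + 9*h))
1/n(1/L(13)) = 1/(-68 + 10*(1/(2*13*(-12 + 13)))**2 + 54/((2*13*(-12 + 13)))) = 1/(-68 + 10*(1/(2*13*1))**2 + 54/((2*13*1))) = 1/(-68 + 10*(1/26)**2 + 54/26) = 1/(-68 + 10*(1/26)**2 + 54*(1/26)) = 1/(-68 + 10*(1/676) + 27/13) = 1/(-68 + 5/338 + 27/13) = 1/(-22277/338) = -338/22277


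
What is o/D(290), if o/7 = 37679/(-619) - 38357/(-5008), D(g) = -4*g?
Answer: 1154674143/3595944320 ≈ 0.32110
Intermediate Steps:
o = -1154674143/3099952 (o = 7*(37679/(-619) - 38357/(-5008)) = 7*(37679*(-1/619) - 38357*(-1/5008)) = 7*(-37679/619 + 38357/5008) = 7*(-164953449/3099952) = -1154674143/3099952 ≈ -372.48)
o/D(290) = -1154674143/(3099952*((-4*290))) = -1154674143/3099952/(-1160) = -1154674143/3099952*(-1/1160) = 1154674143/3595944320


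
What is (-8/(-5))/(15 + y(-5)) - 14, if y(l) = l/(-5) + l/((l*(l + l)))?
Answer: -2210/159 ≈ -13.899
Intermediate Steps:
y(l) = 1/(2*l) - l/5 (y(l) = l*(-⅕) + l/((l*(2*l))) = -l/5 + l/((2*l²)) = -l/5 + l*(1/(2*l²)) = -l/5 + 1/(2*l) = 1/(2*l) - l/5)
(-8/(-5))/(15 + y(-5)) - 14 = (-8/(-5))/(15 + ((½)/(-5) - ⅕*(-5))) - 14 = (-8*(-⅕))/(15 + ((½)*(-⅕) + 1)) - 14 = (8/5)/(15 + (-⅒ + 1)) - 14 = (8/5)/(15 + 9/10) - 14 = (8/5)/(159/10) - 14 = (10/159)*(8/5) - 14 = 16/159 - 14 = -2210/159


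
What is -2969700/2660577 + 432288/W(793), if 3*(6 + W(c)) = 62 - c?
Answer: -1150876945276/664257391 ≈ -1732.6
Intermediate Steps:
W(c) = 44/3 - c/3 (W(c) = -6 + (62 - c)/3 = -6 + (62/3 - c/3) = 44/3 - c/3)
-2969700/2660577 + 432288/W(793) = -2969700/2660577 + 432288/(44/3 - ⅓*793) = -2969700*1/2660577 + 432288/(44/3 - 793/3) = -989900/886859 + 432288/(-749/3) = -989900/886859 + 432288*(-3/749) = -989900/886859 - 1296864/749 = -1150876945276/664257391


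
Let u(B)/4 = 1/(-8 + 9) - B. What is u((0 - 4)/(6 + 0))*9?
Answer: 60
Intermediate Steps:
u(B) = 4 - 4*B (u(B) = 4*(1/(-8 + 9) - B) = 4*(1/1 - B) = 4*(1 - B) = 4 - 4*B)
u((0 - 4)/(6 + 0))*9 = (4 - 4*(0 - 4)/(6 + 0))*9 = (4 - (-16)/6)*9 = (4 - 4*(-⅔))*9 = (4 + 8/3)*9 = (20/3)*9 = 60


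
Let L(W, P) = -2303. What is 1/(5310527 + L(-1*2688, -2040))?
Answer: 1/5308224 ≈ 1.8839e-7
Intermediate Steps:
1/(5310527 + L(-1*2688, -2040)) = 1/(5310527 - 2303) = 1/5308224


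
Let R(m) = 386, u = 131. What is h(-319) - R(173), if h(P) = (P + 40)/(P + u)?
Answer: -72289/188 ≈ -384.52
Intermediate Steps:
h(P) = (40 + P)/(131 + P) (h(P) = (P + 40)/(P + 131) = (40 + P)/(131 + P))
h(-319) - R(173) = (40 - 319)/(131 - 319) - 1*386 = -279/(-188) - 386 = -1/188*(-279) - 386 = 279/188 - 386 = -72289/188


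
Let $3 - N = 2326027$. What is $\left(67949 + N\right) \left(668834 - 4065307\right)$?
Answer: $7669490769475$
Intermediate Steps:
$N = -2326024$ ($N = 3 - 2326027 = -2326024$)
$\left(67949 + N\right) \left(668834 - 4065307\right) = \left(67949 - 2326024\right) \left(668834 - 4065307\right) = \left(-2258075\right) \left(-3396473\right) = 7669490769475$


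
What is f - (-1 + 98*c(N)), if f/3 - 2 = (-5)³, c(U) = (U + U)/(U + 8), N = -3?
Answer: -1252/5 ≈ -250.40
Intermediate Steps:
c(U) = 2*U/(8 + U) (c(U) = (2*U)/(8 + U) = 2*U/(8 + U))
f = -369 (f = 6 + 3*(-5)³ = 6 + 3*(-125) = 6 - 375 = -369)
f - (-1 + 98*c(N)) = -369 - (-1 + 98*(2*(-3)/(8 - 3))) = -369 - (-1 + 98*(2*(-3)/5)) = -369 - (-1 + 98*(2*(-3)*(⅕))) = -369 - (-1 + 98*(-6/5)) = -369 - (-1 - 588/5) = -369 - 1*(-593/5) = -369 + 593/5 = -1252/5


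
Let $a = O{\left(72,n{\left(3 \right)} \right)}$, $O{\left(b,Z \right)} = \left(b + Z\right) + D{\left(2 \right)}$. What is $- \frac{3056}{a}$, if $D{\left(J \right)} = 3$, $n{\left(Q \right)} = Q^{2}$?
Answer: $- \frac{764}{21} \approx -36.381$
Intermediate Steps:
$O{\left(b,Z \right)} = 3 + Z + b$ ($O{\left(b,Z \right)} = \left(b + Z\right) + 3 = \left(Z + b\right) + 3 = 3 + Z + b$)
$a = 84$ ($a = 3 + 3^{2} + 72 = 3 + 9 + 72 = 84$)
$- \frac{3056}{a} = - \frac{3056}{84} = \left(-3056\right) \frac{1}{84} = - \frac{764}{21}$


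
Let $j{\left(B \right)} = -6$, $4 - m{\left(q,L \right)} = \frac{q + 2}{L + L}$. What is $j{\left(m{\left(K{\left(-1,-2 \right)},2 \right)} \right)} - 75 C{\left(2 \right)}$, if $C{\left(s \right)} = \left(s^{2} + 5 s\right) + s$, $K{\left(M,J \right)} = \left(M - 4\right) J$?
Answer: $-1206$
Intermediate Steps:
$K{\left(M,J \right)} = J \left(-4 + M\right)$ ($K{\left(M,J \right)} = \left(-4 + M\right) J = J \left(-4 + M\right)$)
$m{\left(q,L \right)} = 4 - \frac{2 + q}{2 L}$ ($m{\left(q,L \right)} = 4 - \frac{q + 2}{L + L} = 4 - \frac{2 + q}{2 L}$)
$C{\left(s \right)} = s^{2} + 6 s$
$j{\left(m{\left(K{\left(-1,-2 \right)},2 \right)} \right)} - 75 C{\left(2 \right)} = -6 - 75 \cdot 2 \left(6 + 2\right) = -6 - 75 \cdot 2 \cdot 8 = -6 - 1200 = -1206$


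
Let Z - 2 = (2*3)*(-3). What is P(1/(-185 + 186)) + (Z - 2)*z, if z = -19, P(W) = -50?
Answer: 292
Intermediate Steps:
Z = -16 (Z = 2 + (2*3)*(-3) = 2 + 6*(-3) = 2 - 18 = -16)
P(1/(-185 + 186)) + (Z - 2)*z = -50 + (-16 - 2)*(-19) = -50 - 18*(-19) = -50 + 342 = 292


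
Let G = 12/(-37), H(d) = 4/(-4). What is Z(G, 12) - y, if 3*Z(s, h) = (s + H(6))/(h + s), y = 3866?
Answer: -5010385/1296 ≈ -3866.0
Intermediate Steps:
H(d) = -1 (H(d) = 4*(-¼) = -1)
G = -12/37 (G = 12*(-1/37) = -12/37 ≈ -0.32432)
Z(s, h) = (-1 + s)/(3*(h + s)) (Z(s, h) = ((s - 1)/(h + s))/3 = ((-1 + s)/(h + s))/3 = (-1 + s)/(3*(h + s)))
Z(G, 12) - y = (-1 - 12/37)/(3*(12 - 12/37)) - 1*3866 = (⅓)*(-49/37)/(432/37) - 3866 = (⅓)*(37/432)*(-49/37) - 3866 = -49/1296 - 3866 = -5010385/1296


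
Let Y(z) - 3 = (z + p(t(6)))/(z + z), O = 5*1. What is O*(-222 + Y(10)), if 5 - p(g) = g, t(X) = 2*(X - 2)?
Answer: -4373/4 ≈ -1093.3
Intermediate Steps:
t(X) = -4 + 2*X (t(X) = 2*(-2 + X) = -4 + 2*X)
O = 5
p(g) = 5 - g
Y(z) = 3 + (-3 + z)/(2*z) (Y(z) = 3 + (z + (5 - (-4 + 2*6)))/(z + z) = 3 + (z + (5 - (-4 + 12)))/((2*z)) = 3 + (z + (5 - 1*8))*(1/(2*z)) = 3 + (z + (5 - 8))*(1/(2*z)) = 3 + (z - 3)*(1/(2*z)) = 3 + (-3 + z)*(1/(2*z)) = 3 + (-3 + z)/(2*z))
O*(-222 + Y(10)) = 5*(-222 + (½)*(-3 + 7*10)/10) = 5*(-222 + (½)*(⅒)*(-3 + 70)) = 5*(-222 + (½)*(⅒)*67) = 5*(-222 + 67/20) = 5*(-4373/20) = -4373/4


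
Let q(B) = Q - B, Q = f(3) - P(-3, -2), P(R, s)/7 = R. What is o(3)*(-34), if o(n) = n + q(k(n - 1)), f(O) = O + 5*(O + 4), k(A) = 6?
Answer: -1904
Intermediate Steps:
P(R, s) = 7*R
f(O) = 20 + 6*O (f(O) = O + 5*(4 + O) = O + (20 + 5*O) = 20 + 6*O)
Q = 59 (Q = (20 + 6*3) - 7*(-3) = (20 + 18) - 1*(-21) = 38 + 21 = 59)
q(B) = 59 - B
o(n) = 53 + n (o(n) = n + (59 - 1*6) = n + (59 - 6) = n + 53 = 53 + n)
o(3)*(-34) = (53 + 3)*(-34) = 56*(-34) = -1904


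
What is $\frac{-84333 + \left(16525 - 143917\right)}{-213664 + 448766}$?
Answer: $- \frac{211725}{235102} \approx -0.90057$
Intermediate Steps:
$\frac{-84333 + \left(16525 - 143917\right)}{-213664 + 448766} = \frac{-84333 - 127392}{235102} = \left(-211725\right) \frac{1}{235102} = - \frac{211725}{235102}$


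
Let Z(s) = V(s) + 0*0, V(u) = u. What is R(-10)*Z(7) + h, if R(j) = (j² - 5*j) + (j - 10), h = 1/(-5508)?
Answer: 5012279/5508 ≈ 910.00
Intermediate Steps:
h = -1/5508 ≈ -0.00018155
Z(s) = s (Z(s) = s + 0*0 = s + 0 = s)
R(j) = -10 + j² - 4*j (R(j) = (j² - 5*j) + (-10 + j) = -10 + j² - 4*j)
R(-10)*Z(7) + h = (-10 + (-10)² - 4*(-10))*7 - 1/5508 = (-10 + 100 + 40)*7 - 1/5508 = 130*7 - 1/5508 = 910 - 1/5508 = 5012279/5508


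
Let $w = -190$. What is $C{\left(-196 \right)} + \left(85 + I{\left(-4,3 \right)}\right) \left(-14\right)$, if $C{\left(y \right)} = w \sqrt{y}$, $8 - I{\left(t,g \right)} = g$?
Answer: $-1260 - 2660 i \approx -1260.0 - 2660.0 i$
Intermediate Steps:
$I{\left(t,g \right)} = 8 - g$
$C{\left(y \right)} = - 190 \sqrt{y}$
$C{\left(-196 \right)} + \left(85 + I{\left(-4,3 \right)}\right) \left(-14\right) = - 190 \sqrt{-196} + \left(85 + \left(8 - 3\right)\right) \left(-14\right) = - 190 \cdot 14 i + \left(85 + \left(8 - 3\right)\right) \left(-14\right) = - 2660 i + \left(85 + 5\right) \left(-14\right) = - 2660 i + 90 \left(-14\right) = - 2660 i - 1260 = -1260 - 2660 i$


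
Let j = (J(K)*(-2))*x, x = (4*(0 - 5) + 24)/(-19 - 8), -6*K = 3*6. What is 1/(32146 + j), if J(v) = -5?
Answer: 27/867902 ≈ 3.1109e-5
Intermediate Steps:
K = -3 (K = -6/2 = -⅙*18 = -3)
x = -4/27 (x = (4*(-5) + 24)/(-27) = (-20 + 24)*(-1/27) = 4*(-1/27) = -4/27 ≈ -0.14815)
j = -40/27 (j = -5*(-2)*(-4/27) = 10*(-4/27) = -40/27 ≈ -1.4815)
1/(32146 + j) = 1/(32146 - 40/27) = 1/(867902/27) = 27/867902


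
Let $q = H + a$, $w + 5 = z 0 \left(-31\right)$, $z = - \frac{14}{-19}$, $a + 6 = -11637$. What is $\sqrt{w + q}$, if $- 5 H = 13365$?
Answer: $i \sqrt{14321} \approx 119.67 i$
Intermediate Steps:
$H = -2673$ ($H = \left(- \frac{1}{5}\right) 13365 = -2673$)
$a = -11643$ ($a = -6 - 11637 = -11643$)
$z = \frac{14}{19}$ ($z = \left(-14\right) \left(- \frac{1}{19}\right) = \frac{14}{19} \approx 0.73684$)
$w = -5$ ($w = -5 + \frac{14}{19} \cdot 0 \left(-31\right) = -5 + 0 \left(-31\right) = -5 + 0 = -5$)
$q = -14316$ ($q = -2673 - 11643 = -14316$)
$\sqrt{w + q} = \sqrt{-5 - 14316} = \sqrt{-14321} = i \sqrt{14321}$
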